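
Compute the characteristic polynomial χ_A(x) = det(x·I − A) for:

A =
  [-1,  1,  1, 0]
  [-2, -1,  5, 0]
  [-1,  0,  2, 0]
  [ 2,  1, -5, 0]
x^4

Expanding det(x·I − A) (e.g. by cofactor expansion or by noting that A is similar to its Jordan form J, which has the same characteristic polynomial as A) gives
  χ_A(x) = x^4
which factors as x^4. The eigenvalues (with algebraic multiplicities) are λ = 0 with multiplicity 4.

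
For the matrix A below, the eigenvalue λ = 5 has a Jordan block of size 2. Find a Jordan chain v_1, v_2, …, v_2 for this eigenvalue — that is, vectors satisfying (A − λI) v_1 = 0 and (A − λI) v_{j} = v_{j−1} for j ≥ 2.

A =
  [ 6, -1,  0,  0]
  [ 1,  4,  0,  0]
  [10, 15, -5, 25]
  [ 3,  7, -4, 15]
A Jordan chain for λ = 5 of length 2:
v_1 = (1, 1, 10, 3)ᵀ
v_2 = (1, 0, 0, 0)ᵀ

Let N = A − (5)·I. We want v_2 with N^2 v_2 = 0 but N^1 v_2 ≠ 0; then v_{j-1} := N · v_j for j = 2, …, 2.

Pick v_2 = (1, 0, 0, 0)ᵀ.
Then v_1 = N · v_2 = (1, 1, 10, 3)ᵀ.

Sanity check: (A − (5)·I) v_1 = (0, 0, 0, 0)ᵀ = 0. ✓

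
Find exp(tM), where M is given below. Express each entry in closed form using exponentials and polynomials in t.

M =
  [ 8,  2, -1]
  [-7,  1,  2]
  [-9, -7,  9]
e^{tM} =
  [-t^2*exp(6*t)/2 + 2*t*exp(6*t) + exp(6*t), t^2*exp(6*t)/2 + 2*t*exp(6*t), -t^2*exp(6*t)/2 - t*exp(6*t)]
  [3*t^2*exp(6*t)/2 - 7*t*exp(6*t), -3*t^2*exp(6*t)/2 - 5*t*exp(6*t) + exp(6*t), 3*t^2*exp(6*t)/2 + 2*t*exp(6*t)]
  [2*t^2*exp(6*t) - 9*t*exp(6*t), -2*t^2*exp(6*t) - 7*t*exp(6*t), 2*t^2*exp(6*t) + 3*t*exp(6*t) + exp(6*t)]

Strategy: write M = P · J · P⁻¹ where J is a Jordan canonical form, so e^{tM} = P · e^{tJ} · P⁻¹, and e^{tJ} can be computed block-by-block.

M has Jordan form
J =
  [6, 1, 0]
  [0, 6, 1]
  [0, 0, 6]
(up to reordering of blocks).

Per-block formulas:
  For a 3×3 Jordan block J_3(6): exp(t · J_3(6)) = e^(6t)·(I + t·N + (t^2/2)·N^2), where N is the 3×3 nilpotent shift.

After assembling e^{tJ} and conjugating by P, we get:

e^{tM} =
  [-t^2*exp(6*t)/2 + 2*t*exp(6*t) + exp(6*t), t^2*exp(6*t)/2 + 2*t*exp(6*t), -t^2*exp(6*t)/2 - t*exp(6*t)]
  [3*t^2*exp(6*t)/2 - 7*t*exp(6*t), -3*t^2*exp(6*t)/2 - 5*t*exp(6*t) + exp(6*t), 3*t^2*exp(6*t)/2 + 2*t*exp(6*t)]
  [2*t^2*exp(6*t) - 9*t*exp(6*t), -2*t^2*exp(6*t) - 7*t*exp(6*t), 2*t^2*exp(6*t) + 3*t*exp(6*t) + exp(6*t)]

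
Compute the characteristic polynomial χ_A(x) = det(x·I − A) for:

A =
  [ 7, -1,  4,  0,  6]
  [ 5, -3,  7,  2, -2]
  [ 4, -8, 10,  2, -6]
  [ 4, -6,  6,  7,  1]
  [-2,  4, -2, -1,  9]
x^5 - 30*x^4 + 360*x^3 - 2160*x^2 + 6480*x - 7776

Expanding det(x·I − A) (e.g. by cofactor expansion or by noting that A is similar to its Jordan form J, which has the same characteristic polynomial as A) gives
  χ_A(x) = x^5 - 30*x^4 + 360*x^3 - 2160*x^2 + 6480*x - 7776
which factors as (x - 6)^5. The eigenvalues (with algebraic multiplicities) are λ = 6 with multiplicity 5.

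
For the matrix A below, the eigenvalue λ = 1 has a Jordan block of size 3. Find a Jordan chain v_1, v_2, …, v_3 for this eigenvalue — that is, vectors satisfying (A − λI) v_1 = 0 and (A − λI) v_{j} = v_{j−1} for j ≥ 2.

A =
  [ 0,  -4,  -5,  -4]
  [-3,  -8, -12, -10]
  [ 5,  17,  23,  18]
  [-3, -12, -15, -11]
A Jordan chain for λ = 1 of length 3:
v_1 = (3, 9, -15, 9)ᵀ
v_2 = (-4, -9, 17, -12)ᵀ
v_3 = (0, 1, 0, 0)ᵀ

Let N = A − (1)·I. We want v_3 with N^3 v_3 = 0 but N^2 v_3 ≠ 0; then v_{j-1} := N · v_j for j = 3, …, 2.

Pick v_3 = (0, 1, 0, 0)ᵀ.
Then v_2 = N · v_3 = (-4, -9, 17, -12)ᵀ.
Then v_1 = N · v_2 = (3, 9, -15, 9)ᵀ.

Sanity check: (A − (1)·I) v_1 = (0, 0, 0, 0)ᵀ = 0. ✓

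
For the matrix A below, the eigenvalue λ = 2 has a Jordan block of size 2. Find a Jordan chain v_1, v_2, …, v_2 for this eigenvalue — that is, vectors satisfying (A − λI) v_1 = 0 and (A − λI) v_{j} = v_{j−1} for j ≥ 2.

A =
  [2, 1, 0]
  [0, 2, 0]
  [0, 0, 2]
A Jordan chain for λ = 2 of length 2:
v_1 = (1, 0, 0)ᵀ
v_2 = (0, 1, 0)ᵀ

Let N = A − (2)·I. We want v_2 with N^2 v_2 = 0 but N^1 v_2 ≠ 0; then v_{j-1} := N · v_j for j = 2, …, 2.

Pick v_2 = (0, 1, 0)ᵀ.
Then v_1 = N · v_2 = (1, 0, 0)ᵀ.

Sanity check: (A − (2)·I) v_1 = (0, 0, 0)ᵀ = 0. ✓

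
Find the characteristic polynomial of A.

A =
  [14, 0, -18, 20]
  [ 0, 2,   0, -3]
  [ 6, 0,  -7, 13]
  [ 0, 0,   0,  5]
x^4 - 14*x^3 + 69*x^2 - 140*x + 100

Expanding det(x·I − A) (e.g. by cofactor expansion or by noting that A is similar to its Jordan form J, which has the same characteristic polynomial as A) gives
  χ_A(x) = x^4 - 14*x^3 + 69*x^2 - 140*x + 100
which factors as (x - 5)^2*(x - 2)^2. The eigenvalues (with algebraic multiplicities) are λ = 2 with multiplicity 2, λ = 5 with multiplicity 2.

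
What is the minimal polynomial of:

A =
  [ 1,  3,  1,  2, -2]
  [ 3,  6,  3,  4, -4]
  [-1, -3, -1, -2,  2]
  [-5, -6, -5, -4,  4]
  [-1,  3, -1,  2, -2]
x^3

The characteristic polynomial is χ_A(x) = x^5, so the eigenvalues are known. The minimal polynomial is
  m_A(x) = Π_λ (x − λ)^{k_λ}
where k_λ is the size of the *largest* Jordan block for λ (equivalently, the smallest k with (A − λI)^k v = 0 for every generalised eigenvector v of λ).

  λ = 0: largest Jordan block has size 3, contributing (x − 0)^3

So m_A(x) = x^3 = x^3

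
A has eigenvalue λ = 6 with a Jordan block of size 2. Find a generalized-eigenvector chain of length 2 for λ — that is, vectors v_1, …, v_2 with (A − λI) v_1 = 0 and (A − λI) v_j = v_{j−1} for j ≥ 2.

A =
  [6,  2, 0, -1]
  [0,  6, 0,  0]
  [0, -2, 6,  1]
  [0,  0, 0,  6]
A Jordan chain for λ = 6 of length 2:
v_1 = (2, 0, -2, 0)ᵀ
v_2 = (0, 1, 0, 0)ᵀ

Let N = A − (6)·I. We want v_2 with N^2 v_2 = 0 but N^1 v_2 ≠ 0; then v_{j-1} := N · v_j for j = 2, …, 2.

Pick v_2 = (0, 1, 0, 0)ᵀ.
Then v_1 = N · v_2 = (2, 0, -2, 0)ᵀ.

Sanity check: (A − (6)·I) v_1 = (0, 0, 0, 0)ᵀ = 0. ✓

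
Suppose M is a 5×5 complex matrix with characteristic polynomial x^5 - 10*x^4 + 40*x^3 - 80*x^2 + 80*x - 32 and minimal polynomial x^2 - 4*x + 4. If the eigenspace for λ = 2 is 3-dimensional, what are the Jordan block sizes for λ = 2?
Block sizes for λ = 2: [2, 2, 1]

Step 1 — from the characteristic polynomial, algebraic multiplicity of λ = 2 is 5. From dim ker(M − (2)·I) = 3, there are exactly 3 Jordan blocks for λ = 2.
Step 2 — from the minimal polynomial, the factor (x − 2)^2 tells us the largest block for λ = 2 has size 2.
Step 3 — with total size 5, 3 blocks, and largest block 2, the block sizes (in nonincreasing order) are [2, 2, 1].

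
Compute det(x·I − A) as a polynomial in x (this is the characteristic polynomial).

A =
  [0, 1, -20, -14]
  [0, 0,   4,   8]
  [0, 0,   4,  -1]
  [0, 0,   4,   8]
x^4 - 12*x^3 + 36*x^2

Expanding det(x·I − A) (e.g. by cofactor expansion or by noting that A is similar to its Jordan form J, which has the same characteristic polynomial as A) gives
  χ_A(x) = x^4 - 12*x^3 + 36*x^2
which factors as x^2*(x - 6)^2. The eigenvalues (with algebraic multiplicities) are λ = 0 with multiplicity 2, λ = 6 with multiplicity 2.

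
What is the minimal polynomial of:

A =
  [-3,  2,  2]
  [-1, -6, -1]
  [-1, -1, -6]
x^2 + 10*x + 25

The characteristic polynomial is χ_A(x) = (x + 5)^3, so the eigenvalues are known. The minimal polynomial is
  m_A(x) = Π_λ (x − λ)^{k_λ}
where k_λ is the size of the *largest* Jordan block for λ (equivalently, the smallest k with (A − λI)^k v = 0 for every generalised eigenvector v of λ).

  λ = -5: largest Jordan block has size 2, contributing (x + 5)^2

So m_A(x) = (x + 5)^2 = x^2 + 10*x + 25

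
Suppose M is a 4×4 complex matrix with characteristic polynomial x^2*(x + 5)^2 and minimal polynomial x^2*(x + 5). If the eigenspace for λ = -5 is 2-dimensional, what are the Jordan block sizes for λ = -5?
Block sizes for λ = -5: [1, 1]

Step 1 — from the characteristic polynomial, algebraic multiplicity of λ = -5 is 2. From dim ker(M − (-5)·I) = 2, there are exactly 2 Jordan blocks for λ = -5.
Step 2 — from the minimal polynomial, the factor (x + 5) tells us the largest block for λ = -5 has size 1.
Step 3 — with total size 2, 2 blocks, and largest block 1, the block sizes (in nonincreasing order) are [1, 1].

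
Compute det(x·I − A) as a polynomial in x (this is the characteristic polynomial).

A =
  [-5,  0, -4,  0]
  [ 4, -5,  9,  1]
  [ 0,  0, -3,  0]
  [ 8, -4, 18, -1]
x^4 + 14*x^3 + 72*x^2 + 162*x + 135

Expanding det(x·I − A) (e.g. by cofactor expansion or by noting that A is similar to its Jordan form J, which has the same characteristic polynomial as A) gives
  χ_A(x) = x^4 + 14*x^3 + 72*x^2 + 162*x + 135
which factors as (x + 3)^3*(x + 5). The eigenvalues (with algebraic multiplicities) are λ = -5 with multiplicity 1, λ = -3 with multiplicity 3.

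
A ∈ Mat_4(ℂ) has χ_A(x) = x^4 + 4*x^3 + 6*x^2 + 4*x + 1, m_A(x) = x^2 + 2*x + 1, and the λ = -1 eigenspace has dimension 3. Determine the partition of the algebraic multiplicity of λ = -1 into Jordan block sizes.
Block sizes for λ = -1: [2, 1, 1]

Step 1 — from the characteristic polynomial, algebraic multiplicity of λ = -1 is 4. From dim ker(A − (-1)·I) = 3, there are exactly 3 Jordan blocks for λ = -1.
Step 2 — from the minimal polynomial, the factor (x + 1)^2 tells us the largest block for λ = -1 has size 2.
Step 3 — with total size 4, 3 blocks, and largest block 2, the block sizes (in nonincreasing order) are [2, 1, 1].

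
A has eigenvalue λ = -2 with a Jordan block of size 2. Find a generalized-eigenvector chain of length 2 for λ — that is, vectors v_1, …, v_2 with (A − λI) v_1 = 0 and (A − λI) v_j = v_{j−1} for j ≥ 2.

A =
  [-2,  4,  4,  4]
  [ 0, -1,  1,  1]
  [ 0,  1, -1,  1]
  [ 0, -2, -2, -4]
A Jordan chain for λ = -2 of length 2:
v_1 = (4, 1, 1, -2)ᵀ
v_2 = (0, 1, 0, 0)ᵀ

Let N = A − (-2)·I. We want v_2 with N^2 v_2 = 0 but N^1 v_2 ≠ 0; then v_{j-1} := N · v_j for j = 2, …, 2.

Pick v_2 = (0, 1, 0, 0)ᵀ.
Then v_1 = N · v_2 = (4, 1, 1, -2)ᵀ.

Sanity check: (A − (-2)·I) v_1 = (0, 0, 0, 0)ᵀ = 0. ✓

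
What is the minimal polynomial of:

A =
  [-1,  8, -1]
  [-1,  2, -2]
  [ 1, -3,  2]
x^3 - 3*x^2 + 3*x - 1

The characteristic polynomial is χ_A(x) = (x - 1)^3, so the eigenvalues are known. The minimal polynomial is
  m_A(x) = Π_λ (x − λ)^{k_λ}
where k_λ is the size of the *largest* Jordan block for λ (equivalently, the smallest k with (A − λI)^k v = 0 for every generalised eigenvector v of λ).

  λ = 1: largest Jordan block has size 3, contributing (x − 1)^3

So m_A(x) = (x - 1)^3 = x^3 - 3*x^2 + 3*x - 1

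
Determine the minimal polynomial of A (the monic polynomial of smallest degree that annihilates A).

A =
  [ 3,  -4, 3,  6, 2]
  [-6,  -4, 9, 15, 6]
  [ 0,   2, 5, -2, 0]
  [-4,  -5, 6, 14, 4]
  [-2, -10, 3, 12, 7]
x^3 - 15*x^2 + 75*x - 125

The characteristic polynomial is χ_A(x) = (x - 5)^5, so the eigenvalues are known. The minimal polynomial is
  m_A(x) = Π_λ (x − λ)^{k_λ}
where k_λ is the size of the *largest* Jordan block for λ (equivalently, the smallest k with (A − λI)^k v = 0 for every generalised eigenvector v of λ).

  λ = 5: largest Jordan block has size 3, contributing (x − 5)^3

So m_A(x) = (x - 5)^3 = x^3 - 15*x^2 + 75*x - 125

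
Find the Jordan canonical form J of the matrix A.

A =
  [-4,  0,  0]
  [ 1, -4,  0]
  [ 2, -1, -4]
J_3(-4)

The characteristic polynomial is
  det(x·I − A) = x^3 + 12*x^2 + 48*x + 64 = (x + 4)^3

Eigenvalues and multiplicities (the geometric multiplicity of λ is n − rank(A − λI), which equals the number of Jordan blocks for λ):
  λ = -4: algebraic multiplicity = 3, geometric multiplicity = 1

Determining the block sizes for each eigenvalue:
  λ = -4: one block (gm = 1), so the single block has size am = 3 → block sizes [3]

Assembling the blocks gives a Jordan form
J =
  [-4,  1,  0]
  [ 0, -4,  1]
  [ 0,  0, -4]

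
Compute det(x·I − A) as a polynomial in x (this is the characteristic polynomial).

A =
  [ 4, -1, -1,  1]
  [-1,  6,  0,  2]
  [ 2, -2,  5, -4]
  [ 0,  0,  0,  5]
x^4 - 20*x^3 + 150*x^2 - 500*x + 625

Expanding det(x·I − A) (e.g. by cofactor expansion or by noting that A is similar to its Jordan form J, which has the same characteristic polynomial as A) gives
  χ_A(x) = x^4 - 20*x^3 + 150*x^2 - 500*x + 625
which factors as (x - 5)^4. The eigenvalues (with algebraic multiplicities) are λ = 5 with multiplicity 4.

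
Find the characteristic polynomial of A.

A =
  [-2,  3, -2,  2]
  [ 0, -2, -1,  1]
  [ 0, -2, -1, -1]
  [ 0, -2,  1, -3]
x^4 + 8*x^3 + 24*x^2 + 32*x + 16

Expanding det(x·I − A) (e.g. by cofactor expansion or by noting that A is similar to its Jordan form J, which has the same characteristic polynomial as A) gives
  χ_A(x) = x^4 + 8*x^3 + 24*x^2 + 32*x + 16
which factors as (x + 2)^4. The eigenvalues (with algebraic multiplicities) are λ = -2 with multiplicity 4.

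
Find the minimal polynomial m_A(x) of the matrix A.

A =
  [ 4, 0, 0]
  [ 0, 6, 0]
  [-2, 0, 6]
x^2 - 10*x + 24

The characteristic polynomial is χ_A(x) = (x - 6)^2*(x - 4), so the eigenvalues are known. The minimal polynomial is
  m_A(x) = Π_λ (x − λ)^{k_λ}
where k_λ is the size of the *largest* Jordan block for λ (equivalently, the smallest k with (A − λI)^k v = 0 for every generalised eigenvector v of λ).

  λ = 4: largest Jordan block has size 1, contributing (x − 4)
  λ = 6: largest Jordan block has size 1, contributing (x − 6)

So m_A(x) = (x - 6)*(x - 4) = x^2 - 10*x + 24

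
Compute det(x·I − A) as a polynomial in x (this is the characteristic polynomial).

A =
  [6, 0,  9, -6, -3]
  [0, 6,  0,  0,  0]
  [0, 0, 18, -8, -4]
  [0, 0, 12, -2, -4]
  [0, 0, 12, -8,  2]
x^5 - 30*x^4 + 360*x^3 - 2160*x^2 + 6480*x - 7776

Expanding det(x·I − A) (e.g. by cofactor expansion or by noting that A is similar to its Jordan form J, which has the same characteristic polynomial as A) gives
  χ_A(x) = x^5 - 30*x^4 + 360*x^3 - 2160*x^2 + 6480*x - 7776
which factors as (x - 6)^5. The eigenvalues (with algebraic multiplicities) are λ = 6 with multiplicity 5.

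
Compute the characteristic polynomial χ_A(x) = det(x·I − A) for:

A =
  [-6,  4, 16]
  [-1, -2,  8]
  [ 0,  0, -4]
x^3 + 12*x^2 + 48*x + 64

Expanding det(x·I − A) (e.g. by cofactor expansion or by noting that A is similar to its Jordan form J, which has the same characteristic polynomial as A) gives
  χ_A(x) = x^3 + 12*x^2 + 48*x + 64
which factors as (x + 4)^3. The eigenvalues (with algebraic multiplicities) are λ = -4 with multiplicity 3.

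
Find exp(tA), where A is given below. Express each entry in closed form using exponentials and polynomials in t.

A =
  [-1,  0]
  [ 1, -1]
e^{tA} =
  [exp(-t), 0]
  [t*exp(-t), exp(-t)]

Strategy: write A = P · J · P⁻¹ where J is a Jordan canonical form, so e^{tA} = P · e^{tJ} · P⁻¹, and e^{tJ} can be computed block-by-block.

A has Jordan form
J =
  [-1,  1]
  [ 0, -1]
(up to reordering of blocks).

Per-block formulas:
  For a 2×2 Jordan block J_2(-1): exp(t · J_2(-1)) = e^(-1t)·(I + t·N), where N is the 2×2 nilpotent shift.

After assembling e^{tJ} and conjugating by P, we get:

e^{tA} =
  [exp(-t), 0]
  [t*exp(-t), exp(-t)]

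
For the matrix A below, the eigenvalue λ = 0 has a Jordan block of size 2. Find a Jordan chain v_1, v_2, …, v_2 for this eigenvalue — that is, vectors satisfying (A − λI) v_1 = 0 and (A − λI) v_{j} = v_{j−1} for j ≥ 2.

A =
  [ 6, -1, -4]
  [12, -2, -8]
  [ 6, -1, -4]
A Jordan chain for λ = 0 of length 2:
v_1 = (6, 12, 6)ᵀ
v_2 = (1, 0, 0)ᵀ

Let N = A − (0)·I. We want v_2 with N^2 v_2 = 0 but N^1 v_2 ≠ 0; then v_{j-1} := N · v_j for j = 2, …, 2.

Pick v_2 = (1, 0, 0)ᵀ.
Then v_1 = N · v_2 = (6, 12, 6)ᵀ.

Sanity check: (A − (0)·I) v_1 = (0, 0, 0)ᵀ = 0. ✓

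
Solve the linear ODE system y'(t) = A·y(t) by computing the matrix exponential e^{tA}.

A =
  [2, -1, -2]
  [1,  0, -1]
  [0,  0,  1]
e^{tA} =
  [t*exp(t) + exp(t), -t*exp(t), -t^2*exp(t)/2 - 2*t*exp(t)]
  [t*exp(t), -t*exp(t) + exp(t), -t^2*exp(t)/2 - t*exp(t)]
  [0, 0, exp(t)]

Strategy: write A = P · J · P⁻¹ where J is a Jordan canonical form, so e^{tA} = P · e^{tJ} · P⁻¹, and e^{tJ} can be computed block-by-block.

A has Jordan form
J =
  [1, 1, 0]
  [0, 1, 1]
  [0, 0, 1]
(up to reordering of blocks).

Per-block formulas:
  For a 3×3 Jordan block J_3(1): exp(t · J_3(1)) = e^(1t)·(I + t·N + (t^2/2)·N^2), where N is the 3×3 nilpotent shift.

After assembling e^{tJ} and conjugating by P, we get:

e^{tA} =
  [t*exp(t) + exp(t), -t*exp(t), -t^2*exp(t)/2 - 2*t*exp(t)]
  [t*exp(t), -t*exp(t) + exp(t), -t^2*exp(t)/2 - t*exp(t)]
  [0, 0, exp(t)]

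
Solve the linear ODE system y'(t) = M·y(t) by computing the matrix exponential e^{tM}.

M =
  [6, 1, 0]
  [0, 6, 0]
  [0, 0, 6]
e^{tM} =
  [exp(6*t), t*exp(6*t), 0]
  [0, exp(6*t), 0]
  [0, 0, exp(6*t)]

Strategy: write M = P · J · P⁻¹ where J is a Jordan canonical form, so e^{tM} = P · e^{tJ} · P⁻¹, and e^{tJ} can be computed block-by-block.

M has Jordan form
J =
  [6, 1, 0]
  [0, 6, 0]
  [0, 0, 6]
(up to reordering of blocks).

Per-block formulas:
  For a 1×1 block at λ = 6: exp(t · [6]) = [e^(6t)].
  For a 2×2 Jordan block J_2(6): exp(t · J_2(6)) = e^(6t)·(I + t·N), where N is the 2×2 nilpotent shift.

After assembling e^{tJ} and conjugating by P, we get:

e^{tM} =
  [exp(6*t), t*exp(6*t), 0]
  [0, exp(6*t), 0]
  [0, 0, exp(6*t)]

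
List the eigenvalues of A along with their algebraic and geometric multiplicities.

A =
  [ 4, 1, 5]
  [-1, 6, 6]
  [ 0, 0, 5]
λ = 5: alg = 3, geom = 1

Step 1 — factor the characteristic polynomial to read off the algebraic multiplicities:
  χ_A(x) = (x - 5)^3

Step 2 — compute geometric multiplicities via the rank-nullity identity g(λ) = n − rank(A − λI):
  rank(A − (5)·I) = 2, so dim ker(A − (5)·I) = n − 2 = 1

Summary:
  λ = 5: algebraic multiplicity = 3, geometric multiplicity = 1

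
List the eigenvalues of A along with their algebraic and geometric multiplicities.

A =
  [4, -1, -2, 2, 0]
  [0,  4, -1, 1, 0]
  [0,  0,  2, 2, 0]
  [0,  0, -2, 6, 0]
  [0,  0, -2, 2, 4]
λ = 4: alg = 5, geom = 3

Step 1 — factor the characteristic polynomial to read off the algebraic multiplicities:
  χ_A(x) = (x - 4)^5

Step 2 — compute geometric multiplicities via the rank-nullity identity g(λ) = n − rank(A − λI):
  rank(A − (4)·I) = 2, so dim ker(A − (4)·I) = n − 2 = 3

Summary:
  λ = 4: algebraic multiplicity = 5, geometric multiplicity = 3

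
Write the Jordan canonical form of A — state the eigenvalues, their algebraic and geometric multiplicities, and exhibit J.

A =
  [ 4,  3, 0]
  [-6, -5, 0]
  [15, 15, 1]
J_1(-2) ⊕ J_1(1) ⊕ J_1(1)

The characteristic polynomial is
  det(x·I − A) = x^3 - 3*x + 2 = (x - 1)^2*(x + 2)

Eigenvalues and multiplicities (the geometric multiplicity of λ is n − rank(A − λI), which equals the number of Jordan blocks for λ):
  λ = -2: algebraic multiplicity = 1, geometric multiplicity = 1
  λ = 1: algebraic multiplicity = 2, geometric multiplicity = 2

Determining the block sizes for each eigenvalue:
  λ = -2: one block (gm = 1), so the single block has size am = 1 → block sizes [1]
  λ = 1: gm = am = 2, so every block has size 1 → block sizes [1, 1]

Assembling the blocks gives a Jordan form
J =
  [-2, 0, 0]
  [ 0, 1, 0]
  [ 0, 0, 1]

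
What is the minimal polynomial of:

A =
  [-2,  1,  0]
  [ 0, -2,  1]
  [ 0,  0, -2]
x^3 + 6*x^2 + 12*x + 8

The characteristic polynomial is χ_A(x) = (x + 2)^3, so the eigenvalues are known. The minimal polynomial is
  m_A(x) = Π_λ (x − λ)^{k_λ}
where k_λ is the size of the *largest* Jordan block for λ (equivalently, the smallest k with (A − λI)^k v = 0 for every generalised eigenvector v of λ).

  λ = -2: largest Jordan block has size 3, contributing (x + 2)^3

So m_A(x) = (x + 2)^3 = x^3 + 6*x^2 + 12*x + 8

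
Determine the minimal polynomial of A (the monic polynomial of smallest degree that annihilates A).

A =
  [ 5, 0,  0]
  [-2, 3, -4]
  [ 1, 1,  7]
x^2 - 10*x + 25

The characteristic polynomial is χ_A(x) = (x - 5)^3, so the eigenvalues are known. The minimal polynomial is
  m_A(x) = Π_λ (x − λ)^{k_λ}
where k_λ is the size of the *largest* Jordan block for λ (equivalently, the smallest k with (A − λI)^k v = 0 for every generalised eigenvector v of λ).

  λ = 5: largest Jordan block has size 2, contributing (x − 5)^2

So m_A(x) = (x - 5)^2 = x^2 - 10*x + 25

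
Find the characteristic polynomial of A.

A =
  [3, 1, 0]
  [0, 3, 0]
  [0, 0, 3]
x^3 - 9*x^2 + 27*x - 27

Expanding det(x·I − A) (e.g. by cofactor expansion or by noting that A is similar to its Jordan form J, which has the same characteristic polynomial as A) gives
  χ_A(x) = x^3 - 9*x^2 + 27*x - 27
which factors as (x - 3)^3. The eigenvalues (with algebraic multiplicities) are λ = 3 with multiplicity 3.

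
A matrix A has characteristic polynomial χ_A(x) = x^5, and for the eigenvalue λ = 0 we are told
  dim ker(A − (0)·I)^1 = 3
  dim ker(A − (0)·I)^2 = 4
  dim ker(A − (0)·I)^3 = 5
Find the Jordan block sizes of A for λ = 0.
Block sizes for λ = 0: [3, 1, 1]

From the dimensions of kernels of powers, the number of Jordan blocks of size at least j is d_j − d_{j−1} where d_j = dim ker(N^j) (with d_0 = 0). Computing the differences gives [3, 1, 1].
The number of blocks of size exactly k is (#blocks of size ≥ k) − (#blocks of size ≥ k + 1), so the partition is: 2 block(s) of size 1, 1 block(s) of size 3.
In nonincreasing order the block sizes are [3, 1, 1].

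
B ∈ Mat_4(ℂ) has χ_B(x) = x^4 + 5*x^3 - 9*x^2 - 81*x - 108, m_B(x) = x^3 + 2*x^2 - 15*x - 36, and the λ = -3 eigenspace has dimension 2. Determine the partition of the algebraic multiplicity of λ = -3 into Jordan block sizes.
Block sizes for λ = -3: [2, 1]

Step 1 — from the characteristic polynomial, algebraic multiplicity of λ = -3 is 3. From dim ker(B − (-3)·I) = 2, there are exactly 2 Jordan blocks for λ = -3.
Step 2 — from the minimal polynomial, the factor (x + 3)^2 tells us the largest block for λ = -3 has size 2.
Step 3 — with total size 3, 2 blocks, and largest block 2, the block sizes (in nonincreasing order) are [2, 1].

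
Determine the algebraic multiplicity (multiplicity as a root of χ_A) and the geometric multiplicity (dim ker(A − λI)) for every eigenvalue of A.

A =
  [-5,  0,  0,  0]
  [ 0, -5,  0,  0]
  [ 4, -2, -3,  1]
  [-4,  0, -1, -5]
λ = -5: alg = 2, geom = 2; λ = -4: alg = 2, geom = 1

Step 1 — factor the characteristic polynomial to read off the algebraic multiplicities:
  χ_A(x) = (x + 4)^2*(x + 5)^2

Step 2 — compute geometric multiplicities via the rank-nullity identity g(λ) = n − rank(A − λI):
  rank(A − (-5)·I) = 2, so dim ker(A − (-5)·I) = n − 2 = 2
  rank(A − (-4)·I) = 3, so dim ker(A − (-4)·I) = n − 3 = 1

Summary:
  λ = -5: algebraic multiplicity = 2, geometric multiplicity = 2
  λ = -4: algebraic multiplicity = 2, geometric multiplicity = 1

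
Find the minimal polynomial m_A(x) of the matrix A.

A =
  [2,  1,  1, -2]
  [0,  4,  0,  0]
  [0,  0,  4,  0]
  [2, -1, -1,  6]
x^2 - 8*x + 16

The characteristic polynomial is χ_A(x) = (x - 4)^4, so the eigenvalues are known. The minimal polynomial is
  m_A(x) = Π_λ (x − λ)^{k_λ}
where k_λ is the size of the *largest* Jordan block for λ (equivalently, the smallest k with (A − λI)^k v = 0 for every generalised eigenvector v of λ).

  λ = 4: largest Jordan block has size 2, contributing (x − 4)^2

So m_A(x) = (x - 4)^2 = x^2 - 8*x + 16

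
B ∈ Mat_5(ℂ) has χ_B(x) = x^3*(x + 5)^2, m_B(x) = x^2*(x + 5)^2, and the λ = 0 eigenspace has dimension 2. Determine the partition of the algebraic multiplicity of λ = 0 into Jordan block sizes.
Block sizes for λ = 0: [2, 1]

Step 1 — from the characteristic polynomial, algebraic multiplicity of λ = 0 is 3. From dim ker(B − (0)·I) = 2, there are exactly 2 Jordan blocks for λ = 0.
Step 2 — from the minimal polynomial, the factor (x − 0)^2 tells us the largest block for λ = 0 has size 2.
Step 3 — with total size 3, 2 blocks, and largest block 2, the block sizes (in nonincreasing order) are [2, 1].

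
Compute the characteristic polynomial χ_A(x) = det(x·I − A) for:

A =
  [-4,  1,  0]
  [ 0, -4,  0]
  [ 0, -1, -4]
x^3 + 12*x^2 + 48*x + 64

Expanding det(x·I − A) (e.g. by cofactor expansion or by noting that A is similar to its Jordan form J, which has the same characteristic polynomial as A) gives
  χ_A(x) = x^3 + 12*x^2 + 48*x + 64
which factors as (x + 4)^3. The eigenvalues (with algebraic multiplicities) are λ = -4 with multiplicity 3.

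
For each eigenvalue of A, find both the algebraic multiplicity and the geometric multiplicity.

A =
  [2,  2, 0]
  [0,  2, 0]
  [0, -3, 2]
λ = 2: alg = 3, geom = 2

Step 1 — factor the characteristic polynomial to read off the algebraic multiplicities:
  χ_A(x) = (x - 2)^3

Step 2 — compute geometric multiplicities via the rank-nullity identity g(λ) = n − rank(A − λI):
  rank(A − (2)·I) = 1, so dim ker(A − (2)·I) = n − 1 = 2

Summary:
  λ = 2: algebraic multiplicity = 3, geometric multiplicity = 2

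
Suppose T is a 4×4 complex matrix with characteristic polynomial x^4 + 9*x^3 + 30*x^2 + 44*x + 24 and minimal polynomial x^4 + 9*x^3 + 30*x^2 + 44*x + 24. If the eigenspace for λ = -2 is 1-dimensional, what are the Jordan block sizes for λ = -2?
Block sizes for λ = -2: [3]

Step 1 — from the characteristic polynomial, algebraic multiplicity of λ = -2 is 3. From dim ker(T − (-2)·I) = 1, there are exactly 1 Jordan blocks for λ = -2.
Step 2 — from the minimal polynomial, the factor (x + 2)^3 tells us the largest block for λ = -2 has size 3.
Step 3 — with total size 3, 1 blocks, and largest block 3, the block sizes (in nonincreasing order) are [3].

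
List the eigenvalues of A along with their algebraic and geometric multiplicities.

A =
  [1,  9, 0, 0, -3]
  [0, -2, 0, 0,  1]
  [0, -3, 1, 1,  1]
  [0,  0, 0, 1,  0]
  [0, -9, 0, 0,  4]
λ = 1: alg = 5, geom = 3

Step 1 — factor the characteristic polynomial to read off the algebraic multiplicities:
  χ_A(x) = (x - 1)^5

Step 2 — compute geometric multiplicities via the rank-nullity identity g(λ) = n − rank(A − λI):
  rank(A − (1)·I) = 2, so dim ker(A − (1)·I) = n − 2 = 3

Summary:
  λ = 1: algebraic multiplicity = 5, geometric multiplicity = 3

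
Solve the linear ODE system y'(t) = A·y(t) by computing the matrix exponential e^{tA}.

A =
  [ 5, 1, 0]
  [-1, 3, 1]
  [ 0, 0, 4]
e^{tA} =
  [t*exp(4*t) + exp(4*t), t*exp(4*t), t^2*exp(4*t)/2]
  [-t*exp(4*t), -t*exp(4*t) + exp(4*t), -t^2*exp(4*t)/2 + t*exp(4*t)]
  [0, 0, exp(4*t)]

Strategy: write A = P · J · P⁻¹ where J is a Jordan canonical form, so e^{tA} = P · e^{tJ} · P⁻¹, and e^{tJ} can be computed block-by-block.

A has Jordan form
J =
  [4, 1, 0]
  [0, 4, 1]
  [0, 0, 4]
(up to reordering of blocks).

Per-block formulas:
  For a 3×3 Jordan block J_3(4): exp(t · J_3(4)) = e^(4t)·(I + t·N + (t^2/2)·N^2), where N is the 3×3 nilpotent shift.

After assembling e^{tJ} and conjugating by P, we get:

e^{tA} =
  [t*exp(4*t) + exp(4*t), t*exp(4*t), t^2*exp(4*t)/2]
  [-t*exp(4*t), -t*exp(4*t) + exp(4*t), -t^2*exp(4*t)/2 + t*exp(4*t)]
  [0, 0, exp(4*t)]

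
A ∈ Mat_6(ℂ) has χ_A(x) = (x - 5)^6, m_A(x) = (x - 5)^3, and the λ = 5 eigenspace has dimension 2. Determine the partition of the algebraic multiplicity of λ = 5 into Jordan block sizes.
Block sizes for λ = 5: [3, 3]

Step 1 — from the characteristic polynomial, algebraic multiplicity of λ = 5 is 6. From dim ker(A − (5)·I) = 2, there are exactly 2 Jordan blocks for λ = 5.
Step 2 — from the minimal polynomial, the factor (x − 5)^3 tells us the largest block for λ = 5 has size 3.
Step 3 — with total size 6, 2 blocks, and largest block 3, the block sizes (in nonincreasing order) are [3, 3].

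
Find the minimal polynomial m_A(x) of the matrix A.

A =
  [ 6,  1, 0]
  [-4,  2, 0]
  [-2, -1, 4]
x^2 - 8*x + 16

The characteristic polynomial is χ_A(x) = (x - 4)^3, so the eigenvalues are known. The minimal polynomial is
  m_A(x) = Π_λ (x − λ)^{k_λ}
where k_λ is the size of the *largest* Jordan block for λ (equivalently, the smallest k with (A − λI)^k v = 0 for every generalised eigenvector v of λ).

  λ = 4: largest Jordan block has size 2, contributing (x − 4)^2

So m_A(x) = (x - 4)^2 = x^2 - 8*x + 16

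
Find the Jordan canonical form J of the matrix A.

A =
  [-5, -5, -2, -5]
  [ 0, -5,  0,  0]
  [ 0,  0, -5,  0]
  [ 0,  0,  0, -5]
J_2(-5) ⊕ J_1(-5) ⊕ J_1(-5)

The characteristic polynomial is
  det(x·I − A) = x^4 + 20*x^3 + 150*x^2 + 500*x + 625 = (x + 5)^4

Eigenvalues and multiplicities (the geometric multiplicity of λ is n − rank(A − λI), which equals the number of Jordan blocks for λ):
  λ = -5: algebraic multiplicity = 4, geometric multiplicity = 3

Determining the block sizes for each eigenvalue:
  λ = -5: 3 blocks summing to 4 forces exactly one block of size 2 and the rest size 1 → block sizes [2, 1, 1]

Assembling the blocks gives a Jordan form
J =
  [-5,  1,  0,  0]
  [ 0, -5,  0,  0]
  [ 0,  0, -5,  0]
  [ 0,  0,  0, -5]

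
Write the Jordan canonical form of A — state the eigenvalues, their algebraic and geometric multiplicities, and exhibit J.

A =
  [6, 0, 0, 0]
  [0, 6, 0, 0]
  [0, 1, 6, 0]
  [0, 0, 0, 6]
J_2(6) ⊕ J_1(6) ⊕ J_1(6)

The characteristic polynomial is
  det(x·I − A) = x^4 - 24*x^3 + 216*x^2 - 864*x + 1296 = (x - 6)^4

Eigenvalues and multiplicities (the geometric multiplicity of λ is n − rank(A − λI), which equals the number of Jordan blocks for λ):
  λ = 6: algebraic multiplicity = 4, geometric multiplicity = 3

Determining the block sizes for each eigenvalue:
  λ = 6: 3 blocks summing to 4 forces exactly one block of size 2 and the rest size 1 → block sizes [2, 1, 1]

Assembling the blocks gives a Jordan form
J =
  [6, 1, 0, 0]
  [0, 6, 0, 0]
  [0, 0, 6, 0]
  [0, 0, 0, 6]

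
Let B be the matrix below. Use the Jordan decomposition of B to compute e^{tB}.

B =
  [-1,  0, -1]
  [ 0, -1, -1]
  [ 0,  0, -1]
e^{tB} =
  [exp(-t), 0, -t*exp(-t)]
  [0, exp(-t), -t*exp(-t)]
  [0, 0, exp(-t)]

Strategy: write B = P · J · P⁻¹ where J is a Jordan canonical form, so e^{tB} = P · e^{tJ} · P⁻¹, and e^{tJ} can be computed block-by-block.

B has Jordan form
J =
  [-1,  1,  0]
  [ 0, -1,  0]
  [ 0,  0, -1]
(up to reordering of blocks).

Per-block formulas:
  For a 1×1 block at λ = -1: exp(t · [-1]) = [e^(-1t)].
  For a 2×2 Jordan block J_2(-1): exp(t · J_2(-1)) = e^(-1t)·(I + t·N), where N is the 2×2 nilpotent shift.

After assembling e^{tJ} and conjugating by P, we get:

e^{tB} =
  [exp(-t), 0, -t*exp(-t)]
  [0, exp(-t), -t*exp(-t)]
  [0, 0, exp(-t)]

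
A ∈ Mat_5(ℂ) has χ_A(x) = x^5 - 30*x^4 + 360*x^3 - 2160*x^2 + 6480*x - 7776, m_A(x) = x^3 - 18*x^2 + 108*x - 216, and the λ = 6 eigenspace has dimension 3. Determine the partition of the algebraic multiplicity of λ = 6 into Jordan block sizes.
Block sizes for λ = 6: [3, 1, 1]

Step 1 — from the characteristic polynomial, algebraic multiplicity of λ = 6 is 5. From dim ker(A − (6)·I) = 3, there are exactly 3 Jordan blocks for λ = 6.
Step 2 — from the minimal polynomial, the factor (x − 6)^3 tells us the largest block for λ = 6 has size 3.
Step 3 — with total size 5, 3 blocks, and largest block 3, the block sizes (in nonincreasing order) are [3, 1, 1].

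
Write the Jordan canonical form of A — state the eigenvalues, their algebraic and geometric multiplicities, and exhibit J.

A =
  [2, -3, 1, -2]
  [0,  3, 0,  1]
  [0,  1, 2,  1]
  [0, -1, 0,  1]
J_2(2) ⊕ J_2(2)

The characteristic polynomial is
  det(x·I − A) = x^4 - 8*x^3 + 24*x^2 - 32*x + 16 = (x - 2)^4

Eigenvalues and multiplicities (the geometric multiplicity of λ is n − rank(A − λI), which equals the number of Jordan blocks for λ):
  λ = 2: algebraic multiplicity = 4, geometric multiplicity = 2

Determining the block sizes for each eigenvalue:
  λ = 2: with am = 4 and gm = 2, the partition is not yet determined (e.g. several partitions of 4 into 2 parts exist). Let N = A − (2)·I. Computing rank(N^1) = 2, rank(N^2) = 0; the number of blocks of size ≥ j is rank(N^{j−1}) − rank(N^j), giving [2, 2]. So we have 2 block(s) of size 2 → block sizes [2, 2]

Assembling the blocks gives a Jordan form
J =
  [2, 1, 0, 0]
  [0, 2, 0, 0]
  [0, 0, 2, 1]
  [0, 0, 0, 2]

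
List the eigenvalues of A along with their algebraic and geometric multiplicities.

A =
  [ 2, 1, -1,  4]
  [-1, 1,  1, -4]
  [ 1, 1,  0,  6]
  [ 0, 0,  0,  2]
λ = 1: alg = 3, geom = 1; λ = 2: alg = 1, geom = 1

Step 1 — factor the characteristic polynomial to read off the algebraic multiplicities:
  χ_A(x) = (x - 2)*(x - 1)^3

Step 2 — compute geometric multiplicities via the rank-nullity identity g(λ) = n − rank(A − λI):
  rank(A − (1)·I) = 3, so dim ker(A − (1)·I) = n − 3 = 1
  rank(A − (2)·I) = 3, so dim ker(A − (2)·I) = n − 3 = 1

Summary:
  λ = 1: algebraic multiplicity = 3, geometric multiplicity = 1
  λ = 2: algebraic multiplicity = 1, geometric multiplicity = 1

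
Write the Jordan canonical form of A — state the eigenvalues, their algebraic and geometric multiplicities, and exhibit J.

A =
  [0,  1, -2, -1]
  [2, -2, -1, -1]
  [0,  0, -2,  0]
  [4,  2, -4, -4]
J_3(-2) ⊕ J_1(-2)

The characteristic polynomial is
  det(x·I − A) = x^4 + 8*x^3 + 24*x^2 + 32*x + 16 = (x + 2)^4

Eigenvalues and multiplicities (the geometric multiplicity of λ is n − rank(A − λI), which equals the number of Jordan blocks for λ):
  λ = -2: algebraic multiplicity = 4, geometric multiplicity = 2

Determining the block sizes for each eigenvalue:
  λ = -2: with am = 4 and gm = 2, the partition is not yet determined (e.g. several partitions of 4 into 2 parts exist). Let N = A − (-2)·I. Computing rank(N^1) = 2, rank(N^2) = 1, rank(N^3) = 0; the number of blocks of size ≥ j is rank(N^{j−1}) − rank(N^j), giving [2, 1, 1]. So we have 1 block(s) of size 3, 1 block(s) of size 1 → block sizes [3, 1]

Assembling the blocks gives a Jordan form
J =
  [-2,  1,  0,  0]
  [ 0, -2,  1,  0]
  [ 0,  0, -2,  0]
  [ 0,  0,  0, -2]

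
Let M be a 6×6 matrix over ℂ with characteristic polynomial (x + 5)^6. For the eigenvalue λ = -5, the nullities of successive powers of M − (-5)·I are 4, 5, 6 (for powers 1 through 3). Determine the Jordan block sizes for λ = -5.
Block sizes for λ = -5: [3, 1, 1, 1]

From the dimensions of kernels of powers, the number of Jordan blocks of size at least j is d_j − d_{j−1} where d_j = dim ker(N^j) (with d_0 = 0). Computing the differences gives [4, 1, 1].
The number of blocks of size exactly k is (#blocks of size ≥ k) − (#blocks of size ≥ k + 1), so the partition is: 3 block(s) of size 1, 1 block(s) of size 3.
In nonincreasing order the block sizes are [3, 1, 1, 1].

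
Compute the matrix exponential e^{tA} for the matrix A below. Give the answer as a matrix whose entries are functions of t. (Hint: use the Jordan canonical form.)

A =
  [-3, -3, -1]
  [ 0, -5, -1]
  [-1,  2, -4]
e^{tA} =
  [t^2*exp(-4*t) + t*exp(-4*t) + exp(-4*t), -t^2*exp(-4*t) - 3*t*exp(-4*t), t^2*exp(-4*t) - t*exp(-4*t)]
  [t^2*exp(-4*t)/2, -t^2*exp(-4*t)/2 - t*exp(-4*t) + exp(-4*t), t^2*exp(-4*t)/2 - t*exp(-4*t)]
  [-t^2*exp(-4*t)/2 - t*exp(-4*t), t^2*exp(-4*t)/2 + 2*t*exp(-4*t), -t^2*exp(-4*t)/2 + exp(-4*t)]

Strategy: write A = P · J · P⁻¹ where J is a Jordan canonical form, so e^{tA} = P · e^{tJ} · P⁻¹, and e^{tJ} can be computed block-by-block.

A has Jordan form
J =
  [-4,  1,  0]
  [ 0, -4,  1]
  [ 0,  0, -4]
(up to reordering of blocks).

Per-block formulas:
  For a 3×3 Jordan block J_3(-4): exp(t · J_3(-4)) = e^(-4t)·(I + t·N + (t^2/2)·N^2), where N is the 3×3 nilpotent shift.

After assembling e^{tJ} and conjugating by P, we get:

e^{tA} =
  [t^2*exp(-4*t) + t*exp(-4*t) + exp(-4*t), -t^2*exp(-4*t) - 3*t*exp(-4*t), t^2*exp(-4*t) - t*exp(-4*t)]
  [t^2*exp(-4*t)/2, -t^2*exp(-4*t)/2 - t*exp(-4*t) + exp(-4*t), t^2*exp(-4*t)/2 - t*exp(-4*t)]
  [-t^2*exp(-4*t)/2 - t*exp(-4*t), t^2*exp(-4*t)/2 + 2*t*exp(-4*t), -t^2*exp(-4*t)/2 + exp(-4*t)]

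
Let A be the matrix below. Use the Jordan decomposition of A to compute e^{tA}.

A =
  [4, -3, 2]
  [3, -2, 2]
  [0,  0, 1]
e^{tA} =
  [3*t*exp(t) + exp(t), -3*t*exp(t), 2*t*exp(t)]
  [3*t*exp(t), -3*t*exp(t) + exp(t), 2*t*exp(t)]
  [0, 0, exp(t)]

Strategy: write A = P · J · P⁻¹ where J is a Jordan canonical form, so e^{tA} = P · e^{tJ} · P⁻¹, and e^{tJ} can be computed block-by-block.

A has Jordan form
J =
  [1, 1, 0]
  [0, 1, 0]
  [0, 0, 1]
(up to reordering of blocks).

Per-block formulas:
  For a 2×2 Jordan block J_2(1): exp(t · J_2(1)) = e^(1t)·(I + t·N), where N is the 2×2 nilpotent shift.
  For a 1×1 block at λ = 1: exp(t · [1]) = [e^(1t)].

After assembling e^{tJ} and conjugating by P, we get:

e^{tA} =
  [3*t*exp(t) + exp(t), -3*t*exp(t), 2*t*exp(t)]
  [3*t*exp(t), -3*t*exp(t) + exp(t), 2*t*exp(t)]
  [0, 0, exp(t)]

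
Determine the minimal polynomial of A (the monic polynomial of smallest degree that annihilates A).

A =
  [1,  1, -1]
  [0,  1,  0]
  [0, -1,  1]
x^3 - 3*x^2 + 3*x - 1

The characteristic polynomial is χ_A(x) = (x - 1)^3, so the eigenvalues are known. The minimal polynomial is
  m_A(x) = Π_λ (x − λ)^{k_λ}
where k_λ is the size of the *largest* Jordan block for λ (equivalently, the smallest k with (A − λI)^k v = 0 for every generalised eigenvector v of λ).

  λ = 1: largest Jordan block has size 3, contributing (x − 1)^3

So m_A(x) = (x - 1)^3 = x^3 - 3*x^2 + 3*x - 1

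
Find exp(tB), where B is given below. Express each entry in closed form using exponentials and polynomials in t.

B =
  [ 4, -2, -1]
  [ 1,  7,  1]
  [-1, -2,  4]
e^{tB} =
  [-t*exp(5*t) + exp(5*t), -2*t*exp(5*t), -t*exp(5*t)]
  [t*exp(5*t), 2*t*exp(5*t) + exp(5*t), t*exp(5*t)]
  [-t*exp(5*t), -2*t*exp(5*t), -t*exp(5*t) + exp(5*t)]

Strategy: write B = P · J · P⁻¹ where J is a Jordan canonical form, so e^{tB} = P · e^{tJ} · P⁻¹, and e^{tJ} can be computed block-by-block.

B has Jordan form
J =
  [5, 1, 0]
  [0, 5, 0]
  [0, 0, 5]
(up to reordering of blocks).

Per-block formulas:
  For a 1×1 block at λ = 5: exp(t · [5]) = [e^(5t)].
  For a 2×2 Jordan block J_2(5): exp(t · J_2(5)) = e^(5t)·(I + t·N), where N is the 2×2 nilpotent shift.

After assembling e^{tJ} and conjugating by P, we get:

e^{tB} =
  [-t*exp(5*t) + exp(5*t), -2*t*exp(5*t), -t*exp(5*t)]
  [t*exp(5*t), 2*t*exp(5*t) + exp(5*t), t*exp(5*t)]
  [-t*exp(5*t), -2*t*exp(5*t), -t*exp(5*t) + exp(5*t)]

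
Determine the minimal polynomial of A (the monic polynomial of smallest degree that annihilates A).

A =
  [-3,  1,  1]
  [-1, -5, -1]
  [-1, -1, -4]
x^3 + 12*x^2 + 48*x + 64

The characteristic polynomial is χ_A(x) = (x + 4)^3, so the eigenvalues are known. The minimal polynomial is
  m_A(x) = Π_λ (x − λ)^{k_λ}
where k_λ is the size of the *largest* Jordan block for λ (equivalently, the smallest k with (A − λI)^k v = 0 for every generalised eigenvector v of λ).

  λ = -4: largest Jordan block has size 3, contributing (x + 4)^3

So m_A(x) = (x + 4)^3 = x^3 + 12*x^2 + 48*x + 64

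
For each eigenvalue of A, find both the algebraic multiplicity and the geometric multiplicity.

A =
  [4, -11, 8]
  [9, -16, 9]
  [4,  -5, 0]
λ = -4: alg = 3, geom = 1

Step 1 — factor the characteristic polynomial to read off the algebraic multiplicities:
  χ_A(x) = (x + 4)^3

Step 2 — compute geometric multiplicities via the rank-nullity identity g(λ) = n − rank(A − λI):
  rank(A − (-4)·I) = 2, so dim ker(A − (-4)·I) = n − 2 = 1

Summary:
  λ = -4: algebraic multiplicity = 3, geometric multiplicity = 1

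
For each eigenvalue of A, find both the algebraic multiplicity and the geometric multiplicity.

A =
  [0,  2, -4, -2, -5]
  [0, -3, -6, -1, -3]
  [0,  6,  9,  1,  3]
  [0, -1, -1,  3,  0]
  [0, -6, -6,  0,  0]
λ = 0: alg = 2, geom = 1; λ = 3: alg = 3, geom = 1

Step 1 — factor the characteristic polynomial to read off the algebraic multiplicities:
  χ_A(x) = x^2*(x - 3)^3

Step 2 — compute geometric multiplicities via the rank-nullity identity g(λ) = n − rank(A − λI):
  rank(A − (0)·I) = 4, so dim ker(A − (0)·I) = n − 4 = 1
  rank(A − (3)·I) = 4, so dim ker(A − (3)·I) = n − 4 = 1

Summary:
  λ = 0: algebraic multiplicity = 2, geometric multiplicity = 1
  λ = 3: algebraic multiplicity = 3, geometric multiplicity = 1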